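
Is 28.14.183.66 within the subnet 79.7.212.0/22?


Subnet network: 79.7.212.0
Test IP AND mask: 28.14.180.0
No, 28.14.183.66 is not in 79.7.212.0/22


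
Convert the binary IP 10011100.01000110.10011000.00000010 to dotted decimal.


10011100 = 156
01000110 = 70
10011000 = 152
00000010 = 2
IP: 156.70.152.2


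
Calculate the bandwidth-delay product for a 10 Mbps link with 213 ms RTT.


BDP = bandwidth * RTT
= 10 Mbps * 213 ms
= 10 * 1e6 * 213 / 1000 bits
= 2130000 bits
= 266250 bytes
= 260.0098 KB
BDP = 2130000 bits (266250 bytes)


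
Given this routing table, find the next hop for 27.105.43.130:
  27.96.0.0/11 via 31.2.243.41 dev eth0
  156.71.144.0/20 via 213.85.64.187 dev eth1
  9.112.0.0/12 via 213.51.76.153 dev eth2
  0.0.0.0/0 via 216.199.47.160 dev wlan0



Longest prefix match for 27.105.43.130:
  /11 27.96.0.0: MATCH
  /20 156.71.144.0: no
  /12 9.112.0.0: no
  /0 0.0.0.0: MATCH
Selected: next-hop 31.2.243.41 via eth0 (matched /11)


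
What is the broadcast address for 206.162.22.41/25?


Network: 206.162.22.0/25
Host bits = 7
Set all host bits to 1:
Broadcast: 206.162.22.127


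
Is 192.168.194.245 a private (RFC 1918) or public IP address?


RFC 1918 private ranges:
  10.0.0.0/8 (10.0.0.0 - 10.255.255.255)
  172.16.0.0/12 (172.16.0.0 - 172.31.255.255)
  192.168.0.0/16 (192.168.0.0 - 192.168.255.255)
Private (in 192.168.0.0/16)


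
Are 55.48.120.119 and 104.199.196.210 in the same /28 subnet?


Mask: 255.255.255.240
55.48.120.119 AND mask = 55.48.120.112
104.199.196.210 AND mask = 104.199.196.208
No, different subnets (55.48.120.112 vs 104.199.196.208)


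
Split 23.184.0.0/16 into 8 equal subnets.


New prefix = 16 + 3 = 19
Each subnet has 8192 addresses
  23.184.0.0/19
  23.184.32.0/19
  23.184.64.0/19
  23.184.96.0/19
  23.184.128.0/19
  23.184.160.0/19
  23.184.192.0/19
  23.184.224.0/19
Subnets: 23.184.0.0/19, 23.184.32.0/19, 23.184.64.0/19, 23.184.96.0/19, 23.184.128.0/19, 23.184.160.0/19, 23.184.192.0/19, 23.184.224.0/19


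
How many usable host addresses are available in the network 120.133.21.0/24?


Host bits = 32 - 24 = 8
Total addresses = 2^8 = 256
Usable = total - 2 (network and broadcast)
Usable hosts: 254


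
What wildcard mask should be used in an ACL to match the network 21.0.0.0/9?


Subnet mask: 255.128.0.0
Wildcard = 255.255.255.255 - subnet mask
255 - 255 = 0
255 - 128 = 127
255 - 0 = 255
255 - 0 = 255
Wildcard: 0.127.255.255


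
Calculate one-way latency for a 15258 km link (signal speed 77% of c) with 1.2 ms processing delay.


Speed = 0.77 * 3e5 km/s = 231000 km/s
Propagation delay = 15258 / 231000 = 0.0661 s = 66.0519 ms
Processing delay = 1.2 ms
Total one-way latency = 67.2519 ms


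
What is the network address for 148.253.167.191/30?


IP:   10010100.11111101.10100111.10111111
Mask: 11111111.11111111.11111111.11111100
AND operation:
Net:  10010100.11111101.10100111.10111100
Network: 148.253.167.188/30


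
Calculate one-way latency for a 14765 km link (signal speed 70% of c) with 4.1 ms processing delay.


Speed = 0.7 * 3e5 km/s = 210000 km/s
Propagation delay = 14765 / 210000 = 0.0703 s = 70.3095 ms
Processing delay = 4.1 ms
Total one-way latency = 74.4095 ms


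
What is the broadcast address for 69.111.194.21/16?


Network: 69.111.0.0/16
Host bits = 16
Set all host bits to 1:
Broadcast: 69.111.255.255


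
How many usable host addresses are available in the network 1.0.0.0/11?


Host bits = 32 - 11 = 21
Total addresses = 2^21 = 2097152
Usable = total - 2 (network and broadcast)
Usable hosts: 2097150


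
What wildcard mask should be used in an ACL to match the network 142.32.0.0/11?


Subnet mask: 255.224.0.0
Wildcard = 255.255.255.255 - subnet mask
255 - 255 = 0
255 - 224 = 31
255 - 0 = 255
255 - 0 = 255
Wildcard: 0.31.255.255


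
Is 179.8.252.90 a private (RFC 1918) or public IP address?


RFC 1918 private ranges:
  10.0.0.0/8 (10.0.0.0 - 10.255.255.255)
  172.16.0.0/12 (172.16.0.0 - 172.31.255.255)
  192.168.0.0/16 (192.168.0.0 - 192.168.255.255)
Public (not in any RFC 1918 range)


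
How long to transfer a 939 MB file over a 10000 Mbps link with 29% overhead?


Effective throughput = 10000 * (1 - 29/100) = 7100 Mbps
File size in Mb = 939 * 8 = 7512 Mb
Time = 7512 / 7100
Time = 1.058 seconds


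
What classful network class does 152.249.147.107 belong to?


First octet: 152
Binary: 10011000
10xxxxxx -> Class B (128-191)
Class B, default mask 255.255.0.0 (/16)


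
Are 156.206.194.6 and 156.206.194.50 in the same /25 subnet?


Mask: 255.255.255.128
156.206.194.6 AND mask = 156.206.194.0
156.206.194.50 AND mask = 156.206.194.0
Yes, same subnet (156.206.194.0)


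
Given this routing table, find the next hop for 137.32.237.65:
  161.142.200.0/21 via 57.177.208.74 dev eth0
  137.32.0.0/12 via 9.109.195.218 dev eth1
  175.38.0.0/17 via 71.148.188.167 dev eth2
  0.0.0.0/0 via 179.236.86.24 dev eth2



Longest prefix match for 137.32.237.65:
  /21 161.142.200.0: no
  /12 137.32.0.0: MATCH
  /17 175.38.0.0: no
  /0 0.0.0.0: MATCH
Selected: next-hop 9.109.195.218 via eth1 (matched /12)


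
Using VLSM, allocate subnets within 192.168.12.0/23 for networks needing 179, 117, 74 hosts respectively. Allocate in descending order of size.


179 hosts -> /24 (254 usable): 192.168.12.0/24
117 hosts -> /25 (126 usable): 192.168.13.0/25
74 hosts -> /25 (126 usable): 192.168.13.128/25
Allocation: 192.168.12.0/24 (179 hosts, 254 usable); 192.168.13.0/25 (117 hosts, 126 usable); 192.168.13.128/25 (74 hosts, 126 usable)


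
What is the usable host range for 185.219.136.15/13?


Network: 185.216.0.0
Broadcast: 185.223.255.255
First usable = network + 1
Last usable = broadcast - 1
Range: 185.216.0.1 to 185.223.255.254


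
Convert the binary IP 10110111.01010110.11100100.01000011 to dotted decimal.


10110111 = 183
01010110 = 86
11100100 = 228
01000011 = 67
IP: 183.86.228.67


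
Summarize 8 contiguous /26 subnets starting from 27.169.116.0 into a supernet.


Original prefix: /26
Number of subnets: 8 = 2^3
New prefix = 26 - 3 = 23
Supernet: 27.169.116.0/23


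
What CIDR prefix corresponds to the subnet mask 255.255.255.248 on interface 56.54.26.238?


Binary: 11111111.11111111.11111111.11111000
Count leading 1s
Prefix: /29


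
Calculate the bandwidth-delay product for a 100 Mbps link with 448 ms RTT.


BDP = bandwidth * RTT
= 100 Mbps * 448 ms
= 100 * 1e6 * 448 / 1000 bits
= 44800000 bits
= 5600000 bytes
= 5468.75 KB
BDP = 44800000 bits (5600000 bytes)


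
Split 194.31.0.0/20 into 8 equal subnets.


New prefix = 20 + 3 = 23
Each subnet has 512 addresses
  194.31.0.0/23
  194.31.2.0/23
  194.31.4.0/23
  194.31.6.0/23
  194.31.8.0/23
  194.31.10.0/23
  194.31.12.0/23
  194.31.14.0/23
Subnets: 194.31.0.0/23, 194.31.2.0/23, 194.31.4.0/23, 194.31.6.0/23, 194.31.8.0/23, 194.31.10.0/23, 194.31.12.0/23, 194.31.14.0/23


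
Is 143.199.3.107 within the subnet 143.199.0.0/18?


Subnet network: 143.199.0.0
Test IP AND mask: 143.199.0.0
Yes, 143.199.3.107 is in 143.199.0.0/18


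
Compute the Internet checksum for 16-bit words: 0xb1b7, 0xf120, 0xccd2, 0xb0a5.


Sum all words (with carry folding):
+ 0xb1b7 = 0xb1b7
+ 0xf120 = 0xa2d8
+ 0xccd2 = 0x6fab
+ 0xb0a5 = 0x2051
One's complement: ~0x2051
Checksum = 0xdfae


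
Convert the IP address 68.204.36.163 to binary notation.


68 = 01000100
204 = 11001100
36 = 00100100
163 = 10100011
Binary: 01000100.11001100.00100100.10100011


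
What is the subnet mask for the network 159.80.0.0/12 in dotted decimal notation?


/12 means 12 network bits, 20 host bits
Binary: 11111111111100000000000000000000
Mask: 255.240.0.0


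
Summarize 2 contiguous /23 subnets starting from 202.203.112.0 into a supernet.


Original prefix: /23
Number of subnets: 2 = 2^1
New prefix = 23 - 1 = 22
Supernet: 202.203.112.0/22


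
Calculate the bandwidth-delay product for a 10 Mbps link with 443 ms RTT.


BDP = bandwidth * RTT
= 10 Mbps * 443 ms
= 10 * 1e6 * 443 / 1000 bits
= 4430000 bits
= 553750 bytes
= 540.7715 KB
BDP = 4430000 bits (553750 bytes)


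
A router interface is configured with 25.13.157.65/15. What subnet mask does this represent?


/15 means 15 network bits, 17 host bits
Binary: 11111111111111100000000000000000
Mask: 255.254.0.0


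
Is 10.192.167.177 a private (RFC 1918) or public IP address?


RFC 1918 private ranges:
  10.0.0.0/8 (10.0.0.0 - 10.255.255.255)
  172.16.0.0/12 (172.16.0.0 - 172.31.255.255)
  192.168.0.0/16 (192.168.0.0 - 192.168.255.255)
Private (in 10.0.0.0/8)


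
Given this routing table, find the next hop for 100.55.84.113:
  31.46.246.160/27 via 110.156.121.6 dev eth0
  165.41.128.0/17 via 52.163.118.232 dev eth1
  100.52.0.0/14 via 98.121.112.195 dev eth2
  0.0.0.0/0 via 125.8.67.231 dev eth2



Longest prefix match for 100.55.84.113:
  /27 31.46.246.160: no
  /17 165.41.128.0: no
  /14 100.52.0.0: MATCH
  /0 0.0.0.0: MATCH
Selected: next-hop 98.121.112.195 via eth2 (matched /14)


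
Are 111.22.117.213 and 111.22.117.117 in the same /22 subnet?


Mask: 255.255.252.0
111.22.117.213 AND mask = 111.22.116.0
111.22.117.117 AND mask = 111.22.116.0
Yes, same subnet (111.22.116.0)


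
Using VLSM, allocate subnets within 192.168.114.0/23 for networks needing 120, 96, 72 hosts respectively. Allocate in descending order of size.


120 hosts -> /25 (126 usable): 192.168.114.0/25
96 hosts -> /25 (126 usable): 192.168.114.128/25
72 hosts -> /25 (126 usable): 192.168.115.0/25
Allocation: 192.168.114.0/25 (120 hosts, 126 usable); 192.168.114.128/25 (96 hosts, 126 usable); 192.168.115.0/25 (72 hosts, 126 usable)


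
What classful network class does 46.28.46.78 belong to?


First octet: 46
Binary: 00101110
0xxxxxxx -> Class A (1-126)
Class A, default mask 255.0.0.0 (/8)


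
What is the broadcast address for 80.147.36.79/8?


Network: 80.0.0.0/8
Host bits = 24
Set all host bits to 1:
Broadcast: 80.255.255.255


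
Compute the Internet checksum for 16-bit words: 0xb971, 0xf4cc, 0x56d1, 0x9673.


Sum all words (with carry folding):
+ 0xb971 = 0xb971
+ 0xf4cc = 0xae3e
+ 0x56d1 = 0x0510
+ 0x9673 = 0x9b83
One's complement: ~0x9b83
Checksum = 0x647c


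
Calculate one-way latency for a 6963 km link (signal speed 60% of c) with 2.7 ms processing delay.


Speed = 0.6 * 3e5 km/s = 180000 km/s
Propagation delay = 6963 / 180000 = 0.0387 s = 38.6833 ms
Processing delay = 2.7 ms
Total one-way latency = 41.3833 ms


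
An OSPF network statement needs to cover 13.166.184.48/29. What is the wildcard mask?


Subnet mask: 255.255.255.248
Wildcard = 255.255.255.255 - subnet mask
255 - 255 = 0
255 - 255 = 0
255 - 255 = 0
255 - 248 = 7
Wildcard: 0.0.0.7


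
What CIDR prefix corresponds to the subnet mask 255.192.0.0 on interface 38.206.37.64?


Binary: 11111111.11000000.00000000.00000000
Count leading 1s
Prefix: /10


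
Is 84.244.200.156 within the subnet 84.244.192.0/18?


Subnet network: 84.244.192.0
Test IP AND mask: 84.244.192.0
Yes, 84.244.200.156 is in 84.244.192.0/18


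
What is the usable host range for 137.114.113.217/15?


Network: 137.114.0.0
Broadcast: 137.115.255.255
First usable = network + 1
Last usable = broadcast - 1
Range: 137.114.0.1 to 137.115.255.254


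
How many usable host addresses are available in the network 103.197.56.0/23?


Host bits = 32 - 23 = 9
Total addresses = 2^9 = 512
Usable = total - 2 (network and broadcast)
Usable hosts: 510


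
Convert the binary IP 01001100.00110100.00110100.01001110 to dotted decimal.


01001100 = 76
00110100 = 52
00110100 = 52
01001110 = 78
IP: 76.52.52.78


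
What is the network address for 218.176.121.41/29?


IP:   11011010.10110000.01111001.00101001
Mask: 11111111.11111111.11111111.11111000
AND operation:
Net:  11011010.10110000.01111001.00101000
Network: 218.176.121.40/29


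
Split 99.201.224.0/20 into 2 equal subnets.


New prefix = 20 + 1 = 21
Each subnet has 2048 addresses
  99.201.224.0/21
  99.201.232.0/21
Subnets: 99.201.224.0/21, 99.201.232.0/21


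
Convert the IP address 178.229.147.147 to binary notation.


178 = 10110010
229 = 11100101
147 = 10010011
147 = 10010011
Binary: 10110010.11100101.10010011.10010011


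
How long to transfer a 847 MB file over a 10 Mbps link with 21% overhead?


Effective throughput = 10 * (1 - 21/100) = 7.9 Mbps
File size in Mb = 847 * 8 = 6776 Mb
Time = 6776 / 7.9
Time = 857.7215 seconds


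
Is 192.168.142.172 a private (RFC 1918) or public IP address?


RFC 1918 private ranges:
  10.0.0.0/8 (10.0.0.0 - 10.255.255.255)
  172.16.0.0/12 (172.16.0.0 - 172.31.255.255)
  192.168.0.0/16 (192.168.0.0 - 192.168.255.255)
Private (in 192.168.0.0/16)


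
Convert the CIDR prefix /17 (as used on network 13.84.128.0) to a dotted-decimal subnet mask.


/17 means 17 network bits, 15 host bits
Binary: 11111111111111111000000000000000
Mask: 255.255.128.0


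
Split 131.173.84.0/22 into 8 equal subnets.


New prefix = 22 + 3 = 25
Each subnet has 128 addresses
  131.173.84.0/25
  131.173.84.128/25
  131.173.85.0/25
  131.173.85.128/25
  131.173.86.0/25
  131.173.86.128/25
  131.173.87.0/25
  131.173.87.128/25
Subnets: 131.173.84.0/25, 131.173.84.128/25, 131.173.85.0/25, 131.173.85.128/25, 131.173.86.0/25, 131.173.86.128/25, 131.173.87.0/25, 131.173.87.128/25


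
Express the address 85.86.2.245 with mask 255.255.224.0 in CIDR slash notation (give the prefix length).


Binary: 11111111.11111111.11100000.00000000
Count leading 1s
Prefix: /19


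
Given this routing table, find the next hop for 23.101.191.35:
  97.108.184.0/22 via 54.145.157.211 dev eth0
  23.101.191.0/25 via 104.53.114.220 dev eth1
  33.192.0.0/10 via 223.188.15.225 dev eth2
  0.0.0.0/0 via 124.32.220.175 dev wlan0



Longest prefix match for 23.101.191.35:
  /22 97.108.184.0: no
  /25 23.101.191.0: MATCH
  /10 33.192.0.0: no
  /0 0.0.0.0: MATCH
Selected: next-hop 104.53.114.220 via eth1 (matched /25)


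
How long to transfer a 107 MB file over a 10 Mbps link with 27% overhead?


Effective throughput = 10 * (1 - 27/100) = 7.3 Mbps
File size in Mb = 107 * 8 = 856 Mb
Time = 856 / 7.3
Time = 117.2603 seconds


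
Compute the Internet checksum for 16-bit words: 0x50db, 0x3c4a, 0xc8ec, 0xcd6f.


Sum all words (with carry folding):
+ 0x50db = 0x50db
+ 0x3c4a = 0x8d25
+ 0xc8ec = 0x5612
+ 0xcd6f = 0x2382
One's complement: ~0x2382
Checksum = 0xdc7d


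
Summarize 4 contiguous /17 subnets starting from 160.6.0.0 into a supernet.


Original prefix: /17
Number of subnets: 4 = 2^2
New prefix = 17 - 2 = 15
Supernet: 160.6.0.0/15


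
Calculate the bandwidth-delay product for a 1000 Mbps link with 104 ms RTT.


BDP = bandwidth * RTT
= 1000 Mbps * 104 ms
= 1000 * 1e6 * 104 / 1000 bits
= 104000000 bits
= 13000000 bytes
= 12695.3125 KB
BDP = 104000000 bits (13000000 bytes)


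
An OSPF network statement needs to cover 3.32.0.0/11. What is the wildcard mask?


Subnet mask: 255.224.0.0
Wildcard = 255.255.255.255 - subnet mask
255 - 255 = 0
255 - 224 = 31
255 - 0 = 255
255 - 0 = 255
Wildcard: 0.31.255.255


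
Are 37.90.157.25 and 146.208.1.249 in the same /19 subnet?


Mask: 255.255.224.0
37.90.157.25 AND mask = 37.90.128.0
146.208.1.249 AND mask = 146.208.0.0
No, different subnets (37.90.128.0 vs 146.208.0.0)


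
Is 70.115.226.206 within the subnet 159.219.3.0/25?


Subnet network: 159.219.3.0
Test IP AND mask: 70.115.226.128
No, 70.115.226.206 is not in 159.219.3.0/25


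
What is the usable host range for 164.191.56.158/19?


Network: 164.191.32.0
Broadcast: 164.191.63.255
First usable = network + 1
Last usable = broadcast - 1
Range: 164.191.32.1 to 164.191.63.254


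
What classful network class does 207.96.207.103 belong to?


First octet: 207
Binary: 11001111
110xxxxx -> Class C (192-223)
Class C, default mask 255.255.255.0 (/24)


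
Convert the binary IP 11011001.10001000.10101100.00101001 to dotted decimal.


11011001 = 217
10001000 = 136
10101100 = 172
00101001 = 41
IP: 217.136.172.41


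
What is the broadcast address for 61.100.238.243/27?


Network: 61.100.238.224/27
Host bits = 5
Set all host bits to 1:
Broadcast: 61.100.238.255


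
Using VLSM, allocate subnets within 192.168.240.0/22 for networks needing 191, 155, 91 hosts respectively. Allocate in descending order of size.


191 hosts -> /24 (254 usable): 192.168.240.0/24
155 hosts -> /24 (254 usable): 192.168.241.0/24
91 hosts -> /25 (126 usable): 192.168.242.0/25
Allocation: 192.168.240.0/24 (191 hosts, 254 usable); 192.168.241.0/24 (155 hosts, 254 usable); 192.168.242.0/25 (91 hosts, 126 usable)


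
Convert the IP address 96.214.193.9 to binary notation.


96 = 01100000
214 = 11010110
193 = 11000001
9 = 00001001
Binary: 01100000.11010110.11000001.00001001


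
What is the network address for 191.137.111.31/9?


IP:   10111111.10001001.01101111.00011111
Mask: 11111111.10000000.00000000.00000000
AND operation:
Net:  10111111.10000000.00000000.00000000
Network: 191.128.0.0/9


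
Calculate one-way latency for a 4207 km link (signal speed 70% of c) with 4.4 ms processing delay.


Speed = 0.7 * 3e5 km/s = 210000 km/s
Propagation delay = 4207 / 210000 = 0.02 s = 20.0333 ms
Processing delay = 4.4 ms
Total one-way latency = 24.4333 ms


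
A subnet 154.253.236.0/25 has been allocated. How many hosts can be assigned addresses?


Host bits = 32 - 25 = 7
Total addresses = 2^7 = 128
Usable = total - 2 (network and broadcast)
Usable hosts: 126


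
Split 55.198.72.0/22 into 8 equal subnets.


New prefix = 22 + 3 = 25
Each subnet has 128 addresses
  55.198.72.0/25
  55.198.72.128/25
  55.198.73.0/25
  55.198.73.128/25
  55.198.74.0/25
  55.198.74.128/25
  55.198.75.0/25
  55.198.75.128/25
Subnets: 55.198.72.0/25, 55.198.72.128/25, 55.198.73.0/25, 55.198.73.128/25, 55.198.74.0/25, 55.198.74.128/25, 55.198.75.0/25, 55.198.75.128/25


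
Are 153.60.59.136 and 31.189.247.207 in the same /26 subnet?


Mask: 255.255.255.192
153.60.59.136 AND mask = 153.60.59.128
31.189.247.207 AND mask = 31.189.247.192
No, different subnets (153.60.59.128 vs 31.189.247.192)


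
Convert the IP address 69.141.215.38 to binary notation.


69 = 01000101
141 = 10001101
215 = 11010111
38 = 00100110
Binary: 01000101.10001101.11010111.00100110


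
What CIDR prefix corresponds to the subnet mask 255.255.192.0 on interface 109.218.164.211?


Binary: 11111111.11111111.11000000.00000000
Count leading 1s
Prefix: /18


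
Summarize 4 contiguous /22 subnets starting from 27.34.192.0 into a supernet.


Original prefix: /22
Number of subnets: 4 = 2^2
New prefix = 22 - 2 = 20
Supernet: 27.34.192.0/20


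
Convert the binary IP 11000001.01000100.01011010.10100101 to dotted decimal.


11000001 = 193
01000100 = 68
01011010 = 90
10100101 = 165
IP: 193.68.90.165


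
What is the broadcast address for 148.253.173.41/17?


Network: 148.253.128.0/17
Host bits = 15
Set all host bits to 1:
Broadcast: 148.253.255.255


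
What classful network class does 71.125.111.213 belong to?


First octet: 71
Binary: 01000111
0xxxxxxx -> Class A (1-126)
Class A, default mask 255.0.0.0 (/8)


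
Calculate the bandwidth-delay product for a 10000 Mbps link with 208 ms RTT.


BDP = bandwidth * RTT
= 10000 Mbps * 208 ms
= 10000 * 1e6 * 208 / 1000 bits
= 2080000000 bits
= 260000000 bytes
= 253906.25 KB
BDP = 2080000000 bits (260000000 bytes)


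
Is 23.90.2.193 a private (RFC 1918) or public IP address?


RFC 1918 private ranges:
  10.0.0.0/8 (10.0.0.0 - 10.255.255.255)
  172.16.0.0/12 (172.16.0.0 - 172.31.255.255)
  192.168.0.0/16 (192.168.0.0 - 192.168.255.255)
Public (not in any RFC 1918 range)


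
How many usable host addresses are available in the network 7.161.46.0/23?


Host bits = 32 - 23 = 9
Total addresses = 2^9 = 512
Usable = total - 2 (network and broadcast)
Usable hosts: 510


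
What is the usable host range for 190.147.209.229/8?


Network: 190.0.0.0
Broadcast: 190.255.255.255
First usable = network + 1
Last usable = broadcast - 1
Range: 190.0.0.1 to 190.255.255.254


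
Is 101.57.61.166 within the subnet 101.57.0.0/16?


Subnet network: 101.57.0.0
Test IP AND mask: 101.57.0.0
Yes, 101.57.61.166 is in 101.57.0.0/16


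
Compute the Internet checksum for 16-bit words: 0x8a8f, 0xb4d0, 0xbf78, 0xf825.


Sum all words (with carry folding):
+ 0x8a8f = 0x8a8f
+ 0xb4d0 = 0x3f60
+ 0xbf78 = 0xfed8
+ 0xf825 = 0xf6fe
One's complement: ~0xf6fe
Checksum = 0x0901


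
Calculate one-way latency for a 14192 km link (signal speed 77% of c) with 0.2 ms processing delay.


Speed = 0.77 * 3e5 km/s = 231000 km/s
Propagation delay = 14192 / 231000 = 0.0614 s = 61.4372 ms
Processing delay = 0.2 ms
Total one-way latency = 61.6372 ms


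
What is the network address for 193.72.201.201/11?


IP:   11000001.01001000.11001001.11001001
Mask: 11111111.11100000.00000000.00000000
AND operation:
Net:  11000001.01000000.00000000.00000000
Network: 193.64.0.0/11


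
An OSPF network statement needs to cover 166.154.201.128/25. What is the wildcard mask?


Subnet mask: 255.255.255.128
Wildcard = 255.255.255.255 - subnet mask
255 - 255 = 0
255 - 255 = 0
255 - 255 = 0
255 - 128 = 127
Wildcard: 0.0.0.127


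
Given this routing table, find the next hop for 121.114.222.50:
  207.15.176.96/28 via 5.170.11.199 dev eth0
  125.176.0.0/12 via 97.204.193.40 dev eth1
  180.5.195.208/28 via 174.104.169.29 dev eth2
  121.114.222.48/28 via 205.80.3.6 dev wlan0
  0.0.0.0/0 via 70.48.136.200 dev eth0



Longest prefix match for 121.114.222.50:
  /28 207.15.176.96: no
  /12 125.176.0.0: no
  /28 180.5.195.208: no
  /28 121.114.222.48: MATCH
  /0 0.0.0.0: MATCH
Selected: next-hop 205.80.3.6 via wlan0 (matched /28)


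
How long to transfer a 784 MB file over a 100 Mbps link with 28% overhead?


Effective throughput = 100 * (1 - 28/100) = 72 Mbps
File size in Mb = 784 * 8 = 6272 Mb
Time = 6272 / 72
Time = 87.1111 seconds


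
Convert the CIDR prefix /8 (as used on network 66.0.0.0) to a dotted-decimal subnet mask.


/8 means 8 network bits, 24 host bits
Binary: 11111111000000000000000000000000
Mask: 255.0.0.0


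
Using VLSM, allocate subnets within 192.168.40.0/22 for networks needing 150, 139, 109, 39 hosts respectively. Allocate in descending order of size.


150 hosts -> /24 (254 usable): 192.168.40.0/24
139 hosts -> /24 (254 usable): 192.168.41.0/24
109 hosts -> /25 (126 usable): 192.168.42.0/25
39 hosts -> /26 (62 usable): 192.168.42.128/26
Allocation: 192.168.40.0/24 (150 hosts, 254 usable); 192.168.41.0/24 (139 hosts, 254 usable); 192.168.42.0/25 (109 hosts, 126 usable); 192.168.42.128/26 (39 hosts, 62 usable)


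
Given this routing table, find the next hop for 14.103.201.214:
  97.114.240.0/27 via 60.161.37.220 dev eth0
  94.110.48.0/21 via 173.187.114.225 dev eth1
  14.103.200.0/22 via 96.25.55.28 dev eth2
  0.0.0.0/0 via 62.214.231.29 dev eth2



Longest prefix match for 14.103.201.214:
  /27 97.114.240.0: no
  /21 94.110.48.0: no
  /22 14.103.200.0: MATCH
  /0 0.0.0.0: MATCH
Selected: next-hop 96.25.55.28 via eth2 (matched /22)


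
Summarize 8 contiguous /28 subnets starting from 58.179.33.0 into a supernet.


Original prefix: /28
Number of subnets: 8 = 2^3
New prefix = 28 - 3 = 25
Supernet: 58.179.33.0/25


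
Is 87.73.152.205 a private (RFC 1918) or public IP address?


RFC 1918 private ranges:
  10.0.0.0/8 (10.0.0.0 - 10.255.255.255)
  172.16.0.0/12 (172.16.0.0 - 172.31.255.255)
  192.168.0.0/16 (192.168.0.0 - 192.168.255.255)
Public (not in any RFC 1918 range)


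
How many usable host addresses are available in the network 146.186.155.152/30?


Host bits = 32 - 30 = 2
Total addresses = 2^2 = 4
Usable = total - 2 (network and broadcast)
Usable hosts: 2


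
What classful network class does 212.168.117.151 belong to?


First octet: 212
Binary: 11010100
110xxxxx -> Class C (192-223)
Class C, default mask 255.255.255.0 (/24)


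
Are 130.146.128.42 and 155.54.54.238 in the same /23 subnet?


Mask: 255.255.254.0
130.146.128.42 AND mask = 130.146.128.0
155.54.54.238 AND mask = 155.54.54.0
No, different subnets (130.146.128.0 vs 155.54.54.0)


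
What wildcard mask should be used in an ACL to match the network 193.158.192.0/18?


Subnet mask: 255.255.192.0
Wildcard = 255.255.255.255 - subnet mask
255 - 255 = 0
255 - 255 = 0
255 - 192 = 63
255 - 0 = 255
Wildcard: 0.0.63.255


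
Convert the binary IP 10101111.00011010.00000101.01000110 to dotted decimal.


10101111 = 175
00011010 = 26
00000101 = 5
01000110 = 70
IP: 175.26.5.70


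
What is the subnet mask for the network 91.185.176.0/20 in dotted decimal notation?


/20 means 20 network bits, 12 host bits
Binary: 11111111111111111111000000000000
Mask: 255.255.240.0


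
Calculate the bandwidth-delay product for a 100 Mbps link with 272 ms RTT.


BDP = bandwidth * RTT
= 100 Mbps * 272 ms
= 100 * 1e6 * 272 / 1000 bits
= 27200000 bits
= 3400000 bytes
= 3320.3125 KB
BDP = 27200000 bits (3400000 bytes)


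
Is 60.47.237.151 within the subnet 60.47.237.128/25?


Subnet network: 60.47.237.128
Test IP AND mask: 60.47.237.128
Yes, 60.47.237.151 is in 60.47.237.128/25


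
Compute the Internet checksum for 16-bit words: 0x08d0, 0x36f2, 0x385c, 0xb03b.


Sum all words (with carry folding):
+ 0x08d0 = 0x08d0
+ 0x36f2 = 0x3fc2
+ 0x385c = 0x781e
+ 0xb03b = 0x285a
One's complement: ~0x285a
Checksum = 0xd7a5


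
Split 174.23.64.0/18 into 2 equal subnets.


New prefix = 18 + 1 = 19
Each subnet has 8192 addresses
  174.23.64.0/19
  174.23.96.0/19
Subnets: 174.23.64.0/19, 174.23.96.0/19


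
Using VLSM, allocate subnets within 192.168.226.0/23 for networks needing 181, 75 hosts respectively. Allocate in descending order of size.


181 hosts -> /24 (254 usable): 192.168.226.0/24
75 hosts -> /25 (126 usable): 192.168.227.0/25
Allocation: 192.168.226.0/24 (181 hosts, 254 usable); 192.168.227.0/25 (75 hosts, 126 usable)


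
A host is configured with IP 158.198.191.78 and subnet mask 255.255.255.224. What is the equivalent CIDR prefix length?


Binary: 11111111.11111111.11111111.11100000
Count leading 1s
Prefix: /27


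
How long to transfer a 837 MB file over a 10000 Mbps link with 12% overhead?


Effective throughput = 10000 * (1 - 12/100) = 8800 Mbps
File size in Mb = 837 * 8 = 6696 Mb
Time = 6696 / 8800
Time = 0.7609 seconds


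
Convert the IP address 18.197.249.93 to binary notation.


18 = 00010010
197 = 11000101
249 = 11111001
93 = 01011101
Binary: 00010010.11000101.11111001.01011101


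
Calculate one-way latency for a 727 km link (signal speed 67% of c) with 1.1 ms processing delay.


Speed = 0.67 * 3e5 km/s = 201000 km/s
Propagation delay = 727 / 201000 = 0.0036 s = 3.6169 ms
Processing delay = 1.1 ms
Total one-way latency = 4.7169 ms


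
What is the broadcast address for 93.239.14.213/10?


Network: 93.192.0.0/10
Host bits = 22
Set all host bits to 1:
Broadcast: 93.255.255.255


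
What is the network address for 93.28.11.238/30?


IP:   01011101.00011100.00001011.11101110
Mask: 11111111.11111111.11111111.11111100
AND operation:
Net:  01011101.00011100.00001011.11101100
Network: 93.28.11.236/30


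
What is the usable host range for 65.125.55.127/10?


Network: 65.64.0.0
Broadcast: 65.127.255.255
First usable = network + 1
Last usable = broadcast - 1
Range: 65.64.0.1 to 65.127.255.254


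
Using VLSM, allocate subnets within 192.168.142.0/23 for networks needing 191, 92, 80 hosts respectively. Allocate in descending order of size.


191 hosts -> /24 (254 usable): 192.168.142.0/24
92 hosts -> /25 (126 usable): 192.168.143.0/25
80 hosts -> /25 (126 usable): 192.168.143.128/25
Allocation: 192.168.142.0/24 (191 hosts, 254 usable); 192.168.143.0/25 (92 hosts, 126 usable); 192.168.143.128/25 (80 hosts, 126 usable)


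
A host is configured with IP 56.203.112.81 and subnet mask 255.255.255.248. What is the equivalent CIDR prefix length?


Binary: 11111111.11111111.11111111.11111000
Count leading 1s
Prefix: /29


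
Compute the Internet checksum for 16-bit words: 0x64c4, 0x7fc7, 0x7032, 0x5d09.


Sum all words (with carry folding):
+ 0x64c4 = 0x64c4
+ 0x7fc7 = 0xe48b
+ 0x7032 = 0x54be
+ 0x5d09 = 0xb1c7
One's complement: ~0xb1c7
Checksum = 0x4e38


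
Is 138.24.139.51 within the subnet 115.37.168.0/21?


Subnet network: 115.37.168.0
Test IP AND mask: 138.24.136.0
No, 138.24.139.51 is not in 115.37.168.0/21


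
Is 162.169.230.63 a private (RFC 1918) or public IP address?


RFC 1918 private ranges:
  10.0.0.0/8 (10.0.0.0 - 10.255.255.255)
  172.16.0.0/12 (172.16.0.0 - 172.31.255.255)
  192.168.0.0/16 (192.168.0.0 - 192.168.255.255)
Public (not in any RFC 1918 range)


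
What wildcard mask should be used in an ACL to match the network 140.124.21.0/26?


Subnet mask: 255.255.255.192
Wildcard = 255.255.255.255 - subnet mask
255 - 255 = 0
255 - 255 = 0
255 - 255 = 0
255 - 192 = 63
Wildcard: 0.0.0.63


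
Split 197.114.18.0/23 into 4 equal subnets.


New prefix = 23 + 2 = 25
Each subnet has 128 addresses
  197.114.18.0/25
  197.114.18.128/25
  197.114.19.0/25
  197.114.19.128/25
Subnets: 197.114.18.0/25, 197.114.18.128/25, 197.114.19.0/25, 197.114.19.128/25


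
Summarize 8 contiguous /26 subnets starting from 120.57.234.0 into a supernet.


Original prefix: /26
Number of subnets: 8 = 2^3
New prefix = 26 - 3 = 23
Supernet: 120.57.234.0/23


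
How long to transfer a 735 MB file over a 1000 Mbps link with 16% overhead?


Effective throughput = 1000 * (1 - 16/100) = 840 Mbps
File size in Mb = 735 * 8 = 5880 Mb
Time = 5880 / 840
Time = 7 seconds


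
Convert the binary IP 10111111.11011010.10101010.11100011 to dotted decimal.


10111111 = 191
11011010 = 218
10101010 = 170
11100011 = 227
IP: 191.218.170.227


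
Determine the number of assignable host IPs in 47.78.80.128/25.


Host bits = 32 - 25 = 7
Total addresses = 2^7 = 128
Usable = total - 2 (network and broadcast)
Usable hosts: 126


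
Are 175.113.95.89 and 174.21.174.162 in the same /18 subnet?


Mask: 255.255.192.0
175.113.95.89 AND mask = 175.113.64.0
174.21.174.162 AND mask = 174.21.128.0
No, different subnets (175.113.64.0 vs 174.21.128.0)


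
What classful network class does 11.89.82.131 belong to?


First octet: 11
Binary: 00001011
0xxxxxxx -> Class A (1-126)
Class A, default mask 255.0.0.0 (/8)


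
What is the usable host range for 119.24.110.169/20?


Network: 119.24.96.0
Broadcast: 119.24.111.255
First usable = network + 1
Last usable = broadcast - 1
Range: 119.24.96.1 to 119.24.111.254


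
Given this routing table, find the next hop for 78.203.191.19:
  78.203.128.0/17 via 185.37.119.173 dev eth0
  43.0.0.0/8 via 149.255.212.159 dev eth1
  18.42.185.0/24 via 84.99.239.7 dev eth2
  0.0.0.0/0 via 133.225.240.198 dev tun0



Longest prefix match for 78.203.191.19:
  /17 78.203.128.0: MATCH
  /8 43.0.0.0: no
  /24 18.42.185.0: no
  /0 0.0.0.0: MATCH
Selected: next-hop 185.37.119.173 via eth0 (matched /17)


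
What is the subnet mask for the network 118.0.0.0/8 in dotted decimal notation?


/8 means 8 network bits, 24 host bits
Binary: 11111111000000000000000000000000
Mask: 255.0.0.0


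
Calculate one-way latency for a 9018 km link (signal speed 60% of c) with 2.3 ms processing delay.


Speed = 0.6 * 3e5 km/s = 180000 km/s
Propagation delay = 9018 / 180000 = 0.0501 s = 50.1 ms
Processing delay = 2.3 ms
Total one-way latency = 52.4 ms


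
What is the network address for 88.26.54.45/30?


IP:   01011000.00011010.00110110.00101101
Mask: 11111111.11111111.11111111.11111100
AND operation:
Net:  01011000.00011010.00110110.00101100
Network: 88.26.54.44/30


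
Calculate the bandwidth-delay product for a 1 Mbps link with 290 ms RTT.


BDP = bandwidth * RTT
= 1 Mbps * 290 ms
= 1 * 1e6 * 290 / 1000 bits
= 290000 bits
= 36250 bytes
= 35.4004 KB
BDP = 290000 bits (36250 bytes)


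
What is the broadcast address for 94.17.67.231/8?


Network: 94.0.0.0/8
Host bits = 24
Set all host bits to 1:
Broadcast: 94.255.255.255


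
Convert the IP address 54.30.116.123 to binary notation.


54 = 00110110
30 = 00011110
116 = 01110100
123 = 01111011
Binary: 00110110.00011110.01110100.01111011


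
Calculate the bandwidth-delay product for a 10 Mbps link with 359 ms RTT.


BDP = bandwidth * RTT
= 10 Mbps * 359 ms
= 10 * 1e6 * 359 / 1000 bits
= 3590000 bits
= 448750 bytes
= 438.2324 KB
BDP = 3590000 bits (448750 bytes)


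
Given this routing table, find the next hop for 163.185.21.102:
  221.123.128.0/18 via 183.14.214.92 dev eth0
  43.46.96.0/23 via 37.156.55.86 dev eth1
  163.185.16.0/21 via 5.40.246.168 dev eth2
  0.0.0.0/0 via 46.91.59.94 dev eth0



Longest prefix match for 163.185.21.102:
  /18 221.123.128.0: no
  /23 43.46.96.0: no
  /21 163.185.16.0: MATCH
  /0 0.0.0.0: MATCH
Selected: next-hop 5.40.246.168 via eth2 (matched /21)


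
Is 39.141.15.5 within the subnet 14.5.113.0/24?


Subnet network: 14.5.113.0
Test IP AND mask: 39.141.15.0
No, 39.141.15.5 is not in 14.5.113.0/24


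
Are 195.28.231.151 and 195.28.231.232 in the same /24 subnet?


Mask: 255.255.255.0
195.28.231.151 AND mask = 195.28.231.0
195.28.231.232 AND mask = 195.28.231.0
Yes, same subnet (195.28.231.0)


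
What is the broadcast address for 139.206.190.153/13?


Network: 139.200.0.0/13
Host bits = 19
Set all host bits to 1:
Broadcast: 139.207.255.255


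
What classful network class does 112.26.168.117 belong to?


First octet: 112
Binary: 01110000
0xxxxxxx -> Class A (1-126)
Class A, default mask 255.0.0.0 (/8)


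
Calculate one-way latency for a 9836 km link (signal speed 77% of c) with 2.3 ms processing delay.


Speed = 0.77 * 3e5 km/s = 231000 km/s
Propagation delay = 9836 / 231000 = 0.0426 s = 42.5801 ms
Processing delay = 2.3 ms
Total one-way latency = 44.8801 ms


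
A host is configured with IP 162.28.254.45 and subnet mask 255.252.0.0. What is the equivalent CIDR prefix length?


Binary: 11111111.11111100.00000000.00000000
Count leading 1s
Prefix: /14


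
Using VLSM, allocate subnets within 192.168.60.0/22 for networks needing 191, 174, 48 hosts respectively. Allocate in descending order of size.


191 hosts -> /24 (254 usable): 192.168.60.0/24
174 hosts -> /24 (254 usable): 192.168.61.0/24
48 hosts -> /26 (62 usable): 192.168.62.0/26
Allocation: 192.168.60.0/24 (191 hosts, 254 usable); 192.168.61.0/24 (174 hosts, 254 usable); 192.168.62.0/26 (48 hosts, 62 usable)


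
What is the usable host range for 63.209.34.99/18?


Network: 63.209.0.0
Broadcast: 63.209.63.255
First usable = network + 1
Last usable = broadcast - 1
Range: 63.209.0.1 to 63.209.63.254


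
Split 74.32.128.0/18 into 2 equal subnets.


New prefix = 18 + 1 = 19
Each subnet has 8192 addresses
  74.32.128.0/19
  74.32.160.0/19
Subnets: 74.32.128.0/19, 74.32.160.0/19


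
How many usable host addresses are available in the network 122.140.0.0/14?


Host bits = 32 - 14 = 18
Total addresses = 2^18 = 262144
Usable = total - 2 (network and broadcast)
Usable hosts: 262142


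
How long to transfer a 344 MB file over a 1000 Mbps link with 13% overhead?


Effective throughput = 1000 * (1 - 13/100) = 870 Mbps
File size in Mb = 344 * 8 = 2752 Mb
Time = 2752 / 870
Time = 3.1632 seconds


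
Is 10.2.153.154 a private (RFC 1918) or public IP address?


RFC 1918 private ranges:
  10.0.0.0/8 (10.0.0.0 - 10.255.255.255)
  172.16.0.0/12 (172.16.0.0 - 172.31.255.255)
  192.168.0.0/16 (192.168.0.0 - 192.168.255.255)
Private (in 10.0.0.0/8)


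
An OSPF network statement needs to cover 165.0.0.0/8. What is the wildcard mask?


Subnet mask: 255.0.0.0
Wildcard = 255.255.255.255 - subnet mask
255 - 255 = 0
255 - 0 = 255
255 - 0 = 255
255 - 0 = 255
Wildcard: 0.255.255.255


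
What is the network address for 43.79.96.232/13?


IP:   00101011.01001111.01100000.11101000
Mask: 11111111.11111000.00000000.00000000
AND operation:
Net:  00101011.01001000.00000000.00000000
Network: 43.72.0.0/13


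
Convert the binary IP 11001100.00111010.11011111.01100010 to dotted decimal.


11001100 = 204
00111010 = 58
11011111 = 223
01100010 = 98
IP: 204.58.223.98


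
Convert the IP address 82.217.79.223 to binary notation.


82 = 01010010
217 = 11011001
79 = 01001111
223 = 11011111
Binary: 01010010.11011001.01001111.11011111


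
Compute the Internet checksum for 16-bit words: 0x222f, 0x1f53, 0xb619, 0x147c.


Sum all words (with carry folding):
+ 0x222f = 0x222f
+ 0x1f53 = 0x4182
+ 0xb619 = 0xf79b
+ 0x147c = 0x0c18
One's complement: ~0x0c18
Checksum = 0xf3e7


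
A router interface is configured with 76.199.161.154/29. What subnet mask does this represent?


/29 means 29 network bits, 3 host bits
Binary: 11111111111111111111111111111000
Mask: 255.255.255.248


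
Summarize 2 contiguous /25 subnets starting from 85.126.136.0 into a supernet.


Original prefix: /25
Number of subnets: 2 = 2^1
New prefix = 25 - 1 = 24
Supernet: 85.126.136.0/24


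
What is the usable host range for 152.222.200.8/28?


Network: 152.222.200.0
Broadcast: 152.222.200.15
First usable = network + 1
Last usable = broadcast - 1
Range: 152.222.200.1 to 152.222.200.14


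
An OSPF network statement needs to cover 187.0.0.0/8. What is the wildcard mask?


Subnet mask: 255.0.0.0
Wildcard = 255.255.255.255 - subnet mask
255 - 255 = 0
255 - 0 = 255
255 - 0 = 255
255 - 0 = 255
Wildcard: 0.255.255.255


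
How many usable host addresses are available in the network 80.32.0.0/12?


Host bits = 32 - 12 = 20
Total addresses = 2^20 = 1048576
Usable = total - 2 (network and broadcast)
Usable hosts: 1048574


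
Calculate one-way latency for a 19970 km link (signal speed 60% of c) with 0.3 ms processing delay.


Speed = 0.6 * 3e5 km/s = 180000 km/s
Propagation delay = 19970 / 180000 = 0.1109 s = 110.9444 ms
Processing delay = 0.3 ms
Total one-way latency = 111.2444 ms


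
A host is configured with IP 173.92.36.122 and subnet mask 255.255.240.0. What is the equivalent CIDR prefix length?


Binary: 11111111.11111111.11110000.00000000
Count leading 1s
Prefix: /20


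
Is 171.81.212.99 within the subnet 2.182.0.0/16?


Subnet network: 2.182.0.0
Test IP AND mask: 171.81.0.0
No, 171.81.212.99 is not in 2.182.0.0/16


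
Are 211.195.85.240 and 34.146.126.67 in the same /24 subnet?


Mask: 255.255.255.0
211.195.85.240 AND mask = 211.195.85.0
34.146.126.67 AND mask = 34.146.126.0
No, different subnets (211.195.85.0 vs 34.146.126.0)


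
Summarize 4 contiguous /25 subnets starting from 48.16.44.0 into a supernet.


Original prefix: /25
Number of subnets: 4 = 2^2
New prefix = 25 - 2 = 23
Supernet: 48.16.44.0/23


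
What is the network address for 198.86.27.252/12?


IP:   11000110.01010110.00011011.11111100
Mask: 11111111.11110000.00000000.00000000
AND operation:
Net:  11000110.01010000.00000000.00000000
Network: 198.80.0.0/12


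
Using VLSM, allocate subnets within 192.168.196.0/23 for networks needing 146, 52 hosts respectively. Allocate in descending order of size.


146 hosts -> /24 (254 usable): 192.168.196.0/24
52 hosts -> /26 (62 usable): 192.168.197.0/26
Allocation: 192.168.196.0/24 (146 hosts, 254 usable); 192.168.197.0/26 (52 hosts, 62 usable)


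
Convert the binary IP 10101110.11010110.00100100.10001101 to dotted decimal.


10101110 = 174
11010110 = 214
00100100 = 36
10001101 = 141
IP: 174.214.36.141


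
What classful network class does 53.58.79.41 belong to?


First octet: 53
Binary: 00110101
0xxxxxxx -> Class A (1-126)
Class A, default mask 255.0.0.0 (/8)


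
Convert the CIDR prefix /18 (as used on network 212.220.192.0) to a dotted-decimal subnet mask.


/18 means 18 network bits, 14 host bits
Binary: 11111111111111111100000000000000
Mask: 255.255.192.0
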